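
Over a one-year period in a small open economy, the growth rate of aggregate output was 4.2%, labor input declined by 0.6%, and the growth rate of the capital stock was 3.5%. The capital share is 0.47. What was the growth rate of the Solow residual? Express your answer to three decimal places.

The Solow residual growth was 2.873%.

Labor's share = 1 − 0.47 = 0.53.
The capital stock: 0.47 × 3.5 = 1.645 pp.
Labor input: 0.53 × (-0.6) = -0.318 pp.
TFP growth = 4.2 − 1.327 = 2.873%.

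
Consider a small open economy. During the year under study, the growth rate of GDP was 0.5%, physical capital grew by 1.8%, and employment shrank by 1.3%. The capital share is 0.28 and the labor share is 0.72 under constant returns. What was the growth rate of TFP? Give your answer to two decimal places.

0.93%

Labor's share = 1 − 0.28 = 0.72.
Physical capital: 0.28 × 1.8 = 0.504 pp.
Employment: 0.72 × (-1.3) = -0.936 pp.
TFP growth = 0.5 + 0.432 = 0.932%.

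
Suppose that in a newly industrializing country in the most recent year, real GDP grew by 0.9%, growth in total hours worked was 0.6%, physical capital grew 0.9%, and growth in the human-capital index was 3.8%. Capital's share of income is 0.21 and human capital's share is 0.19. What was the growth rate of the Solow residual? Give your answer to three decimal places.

-0.371%

Labor's share = 1 − 0.21 − 0.19 = 0.6.
Physical capital: 0.21 × 0.9 = 0.189 pp.
The human-capital index: 0.19 × 3.8 = 0.722 pp.
Total hours worked: 0.6 × 0.6 = 0.36 pp.
TFP growth = 0.9 − 1.271 = -0.371%.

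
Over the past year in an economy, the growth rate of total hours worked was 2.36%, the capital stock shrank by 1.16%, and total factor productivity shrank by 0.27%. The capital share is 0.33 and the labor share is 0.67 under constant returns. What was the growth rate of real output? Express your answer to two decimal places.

Labor's share = 1 − 0.33 = 0.67.
The capital stock: 0.33 × (-1.16) = -0.3828 pp.
Total hours worked: 0.67 × 2.36 = 1.5812 pp.
Output growth = -0.27 + 1.1984 = 0.9284%.

Real output growth was 0.93%.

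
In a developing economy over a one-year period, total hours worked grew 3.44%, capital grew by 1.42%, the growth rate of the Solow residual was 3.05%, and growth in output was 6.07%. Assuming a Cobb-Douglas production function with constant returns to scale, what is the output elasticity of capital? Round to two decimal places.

gY = gA + α·gK + (1−α)·gL, so gY − gA − gL = α(gK − gL).
6.07 − 3.05 − 3.44 = α × (1.42 − 3.44).
-0.42 = -2.02 α, so α = 0.2079.

The output elasticity of capital is 0.21.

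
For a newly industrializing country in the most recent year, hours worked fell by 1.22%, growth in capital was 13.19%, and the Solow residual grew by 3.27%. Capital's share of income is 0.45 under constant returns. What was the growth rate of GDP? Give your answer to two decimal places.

GDP growth was 8.53%.

Labor's share = 1 − 0.45 = 0.55.
Capital: 0.45 × 13.19 = 5.9355 pp.
Hours worked: 0.55 × (-1.22) = -0.671 pp.
Output growth = 3.27 + 5.2645 = 8.5345%.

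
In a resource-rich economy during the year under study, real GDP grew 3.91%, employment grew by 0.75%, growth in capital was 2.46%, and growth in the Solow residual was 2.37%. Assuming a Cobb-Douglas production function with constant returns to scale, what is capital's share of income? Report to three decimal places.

gY = gA + α·gK + (1−α)·gL, so gY − gA − gL = α(gK − gL).
3.91 − 2.37 − 0.75 = α × (2.46 − 0.75).
0.79 = 1.71 α, so α = 0.46199.

α = 0.462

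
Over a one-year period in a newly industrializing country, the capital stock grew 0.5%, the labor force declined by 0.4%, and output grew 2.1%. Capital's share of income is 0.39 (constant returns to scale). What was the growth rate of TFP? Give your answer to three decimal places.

2.149%

Labor's share = 1 − 0.39 = 0.61.
The capital stock: 0.39 × 0.5 = 0.195 pp.
The labor force: 0.61 × (-0.4) = -0.244 pp.
TFP growth = 2.1 + 0.049 = 2.149%.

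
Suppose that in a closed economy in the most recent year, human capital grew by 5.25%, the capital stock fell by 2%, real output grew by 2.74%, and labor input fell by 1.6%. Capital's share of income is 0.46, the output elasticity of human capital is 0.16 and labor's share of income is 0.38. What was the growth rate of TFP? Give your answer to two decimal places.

3.43%

Labor's share = 1 − 0.46 − 0.16 = 0.38.
The capital stock: 0.46 × (-2) = -0.92 pp.
Human capital: 0.16 × 5.25 = 0.84 pp.
Labor input: 0.38 × (-1.6) = -0.608 pp.
TFP growth = 2.74 + 0.688 = 3.428%.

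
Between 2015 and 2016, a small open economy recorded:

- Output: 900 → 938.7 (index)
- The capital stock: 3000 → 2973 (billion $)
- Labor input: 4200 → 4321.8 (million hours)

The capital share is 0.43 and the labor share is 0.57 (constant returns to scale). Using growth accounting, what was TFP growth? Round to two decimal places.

Output growth = (938.7 − 900) / 900 = 4.3%.
The capital stock growth = (2973 − 3000) / 3000 = -0.9%.
Labor input growth = (4321.8 − 4200) / 4200 = 2.9%.
Labor's share = 1 − 0.43 = 0.57.
The capital stock: 0.43 × (-0.9) = -0.387 pp.
Labor input: 0.57 × 2.9 = 1.653 pp.
TFP growth = 4.3 − 1.266 = 3.034%.

TFP growth was 3.03%.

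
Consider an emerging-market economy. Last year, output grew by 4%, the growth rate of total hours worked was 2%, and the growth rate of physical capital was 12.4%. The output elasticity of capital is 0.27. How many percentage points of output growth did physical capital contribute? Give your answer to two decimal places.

3.35

Contribution = share × growth = 0.27 × 12.4 = 3.348 pp.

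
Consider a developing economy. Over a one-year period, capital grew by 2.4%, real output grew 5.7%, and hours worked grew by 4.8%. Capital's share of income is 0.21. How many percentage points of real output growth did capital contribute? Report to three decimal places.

0.504 pp

Contribution = share × growth = 0.21 × 2.4 = 0.504 pp.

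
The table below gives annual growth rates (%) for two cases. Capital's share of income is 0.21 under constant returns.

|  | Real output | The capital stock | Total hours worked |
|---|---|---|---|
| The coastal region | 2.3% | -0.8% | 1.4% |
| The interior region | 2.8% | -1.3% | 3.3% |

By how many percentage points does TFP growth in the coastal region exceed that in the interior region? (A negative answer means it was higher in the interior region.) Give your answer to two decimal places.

Labor's share = 1 − 0.21 = 0.79.
The coastal region: TFP = 2.3 + 0.168 − 1.106 = 1.362%.
The interior region: TFP = 2.8 + 0.273 − 2.607 = 0.466%.
Difference = 1.362 − (0.466) = 0.896 pp.

0.90 percentage points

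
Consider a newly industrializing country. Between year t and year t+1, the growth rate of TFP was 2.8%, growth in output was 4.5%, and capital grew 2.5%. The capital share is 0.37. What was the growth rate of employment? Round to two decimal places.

Employment grew 1.23%.

Labor's share = 1 − 0.37 = 0.63.
gY = gA + 0.37×2.5 + 0.63×g.
0.63×g = 4.5 − 2.8 − 0.925 = 0.775.
g = 0.775 / 0.63 = 1.2302%.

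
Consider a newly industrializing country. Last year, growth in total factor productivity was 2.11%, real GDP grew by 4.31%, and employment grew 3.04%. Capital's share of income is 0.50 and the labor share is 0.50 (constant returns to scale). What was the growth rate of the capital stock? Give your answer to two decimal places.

Labor's share = 1 − 0.5 = 0.5.
gY = gA + 0.5×3.04 + 0.5×g.
0.5×g = 4.31 − 2.11 − 1.52 = 0.68.
g = 0.68 / 0.5 = 1.36%.

The capital stock grew 1.36%.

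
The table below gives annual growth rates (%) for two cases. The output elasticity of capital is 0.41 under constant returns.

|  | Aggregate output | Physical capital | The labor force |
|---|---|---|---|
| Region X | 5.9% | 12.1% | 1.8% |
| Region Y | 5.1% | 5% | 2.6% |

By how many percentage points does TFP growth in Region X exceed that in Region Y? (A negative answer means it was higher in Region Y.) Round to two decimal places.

Labor's share = 1 − 0.41 = 0.59.
Region X: TFP = 5.9 − 4.961 − 1.062 = -0.123%.
Region Y: TFP = 5.1 − 2.05 − 1.534 = 1.516%.
Difference = -0.123 − (1.516) = -1.639 pp.

-1.64 percentage points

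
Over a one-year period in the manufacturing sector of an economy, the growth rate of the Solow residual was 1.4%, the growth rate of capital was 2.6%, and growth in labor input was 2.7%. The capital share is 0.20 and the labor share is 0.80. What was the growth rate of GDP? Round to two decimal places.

Labor's share = 1 − 0.2 = 0.8.
Capital: 0.2 × 2.6 = 0.52 pp.
Labor input: 0.8 × 2.7 = 2.16 pp.
Output growth = 1.4 + 2.68 = 4.08%.

4.08%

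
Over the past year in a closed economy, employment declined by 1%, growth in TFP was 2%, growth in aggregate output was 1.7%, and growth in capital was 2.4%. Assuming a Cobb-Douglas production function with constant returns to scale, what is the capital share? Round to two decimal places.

α = 0.21

gY = gA + α·gK + (1−α)·gL, so gY − gA − gL = α(gK − gL).
1.7 − 2 + 1 = α × (2.4 − (-1)).
0.7 = 3.4 α, so α = 0.2059.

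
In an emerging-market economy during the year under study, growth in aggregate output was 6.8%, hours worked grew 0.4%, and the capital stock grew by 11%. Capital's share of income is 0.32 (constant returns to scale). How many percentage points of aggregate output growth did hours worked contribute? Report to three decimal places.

0.272 percentage points

Labor's share = 1 − 0.32 = 0.68.
Contribution = share × growth = 0.68 × 0.4 = 0.272 pp.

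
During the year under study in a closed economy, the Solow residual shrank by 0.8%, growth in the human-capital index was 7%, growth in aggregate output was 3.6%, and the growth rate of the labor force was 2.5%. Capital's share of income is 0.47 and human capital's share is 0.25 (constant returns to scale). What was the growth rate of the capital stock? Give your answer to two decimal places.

4.15%

Labor's share = 1 − 0.47 − 0.25 = 0.28.
gY = gA + 0.25×7 + 0.28×2.5 + 0.47×g.
0.47×g = 3.6 + 0.8 − 2.45 = 1.95.
g = 1.95 / 0.47 = 4.1489%.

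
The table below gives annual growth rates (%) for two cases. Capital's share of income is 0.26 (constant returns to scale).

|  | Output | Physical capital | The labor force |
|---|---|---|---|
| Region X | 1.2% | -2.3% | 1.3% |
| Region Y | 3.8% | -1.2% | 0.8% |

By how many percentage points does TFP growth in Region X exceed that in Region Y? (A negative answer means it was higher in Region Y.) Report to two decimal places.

Labor's share = 1 − 0.26 = 0.74.
Region X: TFP = 1.2 + 0.598 − 0.962 = 0.836%.
Region Y: TFP = 3.8 + 0.312 − 0.592 = 3.52%.
Difference = 0.836 − (3.52) = -2.684 pp.

-2.68 percentage points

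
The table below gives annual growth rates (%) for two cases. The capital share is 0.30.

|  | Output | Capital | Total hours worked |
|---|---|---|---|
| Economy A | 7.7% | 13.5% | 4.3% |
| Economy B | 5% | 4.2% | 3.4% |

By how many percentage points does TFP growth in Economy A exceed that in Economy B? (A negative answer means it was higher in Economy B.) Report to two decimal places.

-0.72 percentage points

Labor's share = 1 − 0.3 = 0.7.
Economy A: TFP = 7.7 − 4.05 − 3.01 = 0.64%.
Economy B: TFP = 5 − 1.26 − 2.38 = 1.36%.
Difference = 0.64 − (1.36) = -0.72 pp.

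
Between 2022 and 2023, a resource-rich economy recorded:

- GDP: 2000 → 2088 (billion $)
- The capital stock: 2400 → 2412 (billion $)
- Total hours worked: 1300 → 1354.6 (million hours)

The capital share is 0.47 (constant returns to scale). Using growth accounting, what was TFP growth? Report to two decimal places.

GDP growth = (2088 − 2000) / 2000 = 4.4%.
The capital stock growth = (2412 − 2400) / 2400 = 0.5%.
Total hours worked growth = (1354.6 − 1300) / 1300 = 4.2%.
Labor's share = 1 − 0.47 = 0.53.
The capital stock: 0.47 × 0.5 = 0.235 pp.
Total hours worked: 0.53 × 4.2 = 2.226 pp.
TFP growth = 4.4 − 2.461 = 1.939%.

1.94%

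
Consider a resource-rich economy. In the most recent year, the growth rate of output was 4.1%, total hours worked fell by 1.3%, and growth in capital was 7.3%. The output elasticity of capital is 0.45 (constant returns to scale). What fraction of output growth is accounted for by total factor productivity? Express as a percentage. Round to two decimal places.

Labor's share = 1 − 0.45 = 0.55.
Capital: 0.45 × 7.3 = 3.285 pp.
Total hours worked: 0.55 × (-1.3) = -0.715 pp.
TFP growth = 4.1 − 2.57 = 1.53%.
TFP share of growth = 1.53 / 4.1 × 100 = 37.3171%.

37.32%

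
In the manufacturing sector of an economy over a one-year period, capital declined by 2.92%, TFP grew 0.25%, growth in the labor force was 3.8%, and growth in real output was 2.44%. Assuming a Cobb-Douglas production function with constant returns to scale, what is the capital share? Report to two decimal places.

0.24

gY = gA + α·gK + (1−α)·gL, so gY − gA − gL = α(gK − gL).
2.44 − 0.25 − 3.8 = α × (-2.92 − 3.8).
-1.61 = -6.72 α, so α = 0.2396.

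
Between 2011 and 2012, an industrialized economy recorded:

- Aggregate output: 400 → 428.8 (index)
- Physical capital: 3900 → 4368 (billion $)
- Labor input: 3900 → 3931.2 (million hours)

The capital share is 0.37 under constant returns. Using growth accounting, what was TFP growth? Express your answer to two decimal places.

2.26%

Aggregate output growth = (428.8 − 400) / 400 = 7.2%.
Physical capital growth = (4368 − 3900) / 3900 = 12%.
Labor input growth = (3931.2 − 3900) / 3900 = 0.8%.
Labor's share = 1 − 0.37 = 0.63.
Physical capital: 0.37 × 12 = 4.44 pp.
Labor input: 0.63 × 0.8 = 0.504 pp.
TFP growth = 7.2 − 4.944 = 2.256%.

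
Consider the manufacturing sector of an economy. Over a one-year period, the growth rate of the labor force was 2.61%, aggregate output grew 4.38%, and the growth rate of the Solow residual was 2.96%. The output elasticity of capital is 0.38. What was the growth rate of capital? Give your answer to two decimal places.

Labor's share = 1 − 0.38 = 0.62.
gY = gA + 0.62×2.61 + 0.38×g.
0.38×g = 4.38 − 2.96 − 1.6182 = -0.1982.
g = -0.1982 / 0.38 = -0.5216%.

-0.52%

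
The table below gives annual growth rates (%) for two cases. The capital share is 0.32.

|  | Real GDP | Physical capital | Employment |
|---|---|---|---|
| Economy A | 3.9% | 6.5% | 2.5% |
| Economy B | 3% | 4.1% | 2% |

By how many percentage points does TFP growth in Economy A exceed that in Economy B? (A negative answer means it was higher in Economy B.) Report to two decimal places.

Labor's share = 1 − 0.32 = 0.68.
Economy A: TFP = 3.9 − 2.08 − 1.7 = 0.12%.
Economy B: TFP = 3 − 1.312 − 1.36 = 0.328%.
Difference = 0.12 − (0.328) = -0.208 pp.

-0.21 percentage points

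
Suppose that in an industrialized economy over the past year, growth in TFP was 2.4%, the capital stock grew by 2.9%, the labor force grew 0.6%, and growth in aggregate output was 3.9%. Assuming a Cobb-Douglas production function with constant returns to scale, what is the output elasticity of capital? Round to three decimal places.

gY = gA + α·gK + (1−α)·gL, so gY − gA − gL = α(gK − gL).
3.9 − 2.4 − 0.6 = α × (2.9 − 0.6).
0.9 = 2.3 α, so α = 0.3913.

The output elasticity of capital is 0.391.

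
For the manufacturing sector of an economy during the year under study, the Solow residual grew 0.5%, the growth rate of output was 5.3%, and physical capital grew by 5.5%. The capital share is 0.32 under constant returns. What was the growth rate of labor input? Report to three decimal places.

Labor's share = 1 − 0.32 = 0.68.
gY = gA + 0.32×5.5 + 0.68×g.
0.68×g = 5.3 − 0.5 − 1.76 = 3.04.
g = 3.04 / 0.68 = 4.47059%.

Labor input growth was 4.471%.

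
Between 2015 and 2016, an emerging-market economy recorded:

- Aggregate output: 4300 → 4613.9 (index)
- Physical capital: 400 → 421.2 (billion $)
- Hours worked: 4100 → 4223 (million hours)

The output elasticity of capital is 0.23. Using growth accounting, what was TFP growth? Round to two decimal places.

3.77%

Aggregate output growth = (4613.9 − 4300) / 4300 = 7.3%.
Physical capital growth = (421.2 − 400) / 400 = 5.3%.
Hours worked growth = (4223 − 4100) / 4100 = 3%.
Labor's share = 1 − 0.23 = 0.77.
Physical capital: 0.23 × 5.3 = 1.219 pp.
Hours worked: 0.77 × 3 = 2.31 pp.
TFP growth = 7.3 − 3.529 = 3.771%.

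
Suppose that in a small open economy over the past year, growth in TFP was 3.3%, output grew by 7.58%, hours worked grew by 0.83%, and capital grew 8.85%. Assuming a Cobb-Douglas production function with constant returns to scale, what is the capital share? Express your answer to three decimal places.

α = 0.430

gY = gA + α·gK + (1−α)·gL, so gY − gA − gL = α(gK − gL).
7.58 − 3.3 − 0.83 = α × (8.85 − 0.83).
3.45 = 8.02 α, so α = 0.43017.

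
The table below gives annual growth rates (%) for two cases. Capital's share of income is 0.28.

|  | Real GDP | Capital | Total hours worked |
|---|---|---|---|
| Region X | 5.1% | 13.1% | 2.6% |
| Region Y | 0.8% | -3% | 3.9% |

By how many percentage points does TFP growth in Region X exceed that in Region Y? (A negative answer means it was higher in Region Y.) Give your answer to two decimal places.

Labor's share = 1 − 0.28 = 0.72.
Region X: TFP = 5.1 − 3.668 − 1.872 = -0.44%.
Region Y: TFP = 0.8 + 0.84 − 2.808 = -1.168%.
Difference = -0.44 − (-1.168) = 0.728 pp.

0.73 percentage points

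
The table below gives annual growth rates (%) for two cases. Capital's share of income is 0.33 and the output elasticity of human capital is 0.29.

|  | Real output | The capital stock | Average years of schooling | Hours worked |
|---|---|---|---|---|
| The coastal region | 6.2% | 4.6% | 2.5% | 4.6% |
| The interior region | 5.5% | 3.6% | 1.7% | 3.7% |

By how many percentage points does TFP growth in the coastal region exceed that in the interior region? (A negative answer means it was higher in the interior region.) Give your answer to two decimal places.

-0.20 percentage points

Labor's share = 1 − 0.33 − 0.29 = 0.38.
The coastal region: TFP = 6.2 − 1.518 − 0.725 − 1.748 = 2.209%.
The interior region: TFP = 5.5 − 1.188 − 0.493 − 1.406 = 2.413%.
Difference = 2.209 − (2.413) = -0.204 pp.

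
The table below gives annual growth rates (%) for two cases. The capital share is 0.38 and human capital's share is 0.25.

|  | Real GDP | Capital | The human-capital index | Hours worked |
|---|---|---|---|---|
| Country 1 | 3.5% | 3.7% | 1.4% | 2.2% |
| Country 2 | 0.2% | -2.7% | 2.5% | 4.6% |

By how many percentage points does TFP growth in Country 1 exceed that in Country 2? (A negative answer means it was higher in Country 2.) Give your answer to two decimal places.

Labor's share = 1 − 0.38 − 0.25 = 0.37.
Country 1: TFP = 3.5 − 1.406 − 0.35 − 0.814 = 0.93%.
Country 2: TFP = 0.2 + 1.026 − 0.625 − 1.702 = -1.101%.
Difference = 0.93 − (-1.101) = 2.031 pp.

2.03 percentage points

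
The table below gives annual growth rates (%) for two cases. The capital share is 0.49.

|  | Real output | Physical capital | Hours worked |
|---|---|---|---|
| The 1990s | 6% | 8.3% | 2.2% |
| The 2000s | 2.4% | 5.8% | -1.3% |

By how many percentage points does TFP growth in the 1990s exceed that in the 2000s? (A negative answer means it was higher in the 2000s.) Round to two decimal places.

Labor's share = 1 − 0.49 = 0.51.
The 1990s: TFP = 6 − 4.067 − 1.122 = 0.811%.
The 2000s: TFP = 2.4 − 2.842 + 0.663 = 0.221%.
Difference = 0.811 − (0.221) = 0.59 pp.

0.59 percentage points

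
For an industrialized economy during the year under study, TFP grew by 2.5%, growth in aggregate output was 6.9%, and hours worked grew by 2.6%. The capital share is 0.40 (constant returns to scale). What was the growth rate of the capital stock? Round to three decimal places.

Labor's share = 1 − 0.4 = 0.6.
gY = gA + 0.6×2.6 + 0.4×g.
0.4×g = 6.9 − 2.5 − 1.56 = 2.84.
g = 2.84 / 0.4 = 7.1%.

The capital stock growth was 7.100%.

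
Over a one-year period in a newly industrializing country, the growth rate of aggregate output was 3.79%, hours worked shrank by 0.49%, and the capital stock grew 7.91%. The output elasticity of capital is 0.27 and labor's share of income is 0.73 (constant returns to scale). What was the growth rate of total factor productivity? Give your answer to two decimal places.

2.01%

Labor's share = 1 − 0.27 = 0.73.
The capital stock: 0.27 × 7.91 = 2.1357 pp.
Hours worked: 0.73 × (-0.49) = -0.3577 pp.
TFP growth = 3.79 − 1.778 = 2.012%.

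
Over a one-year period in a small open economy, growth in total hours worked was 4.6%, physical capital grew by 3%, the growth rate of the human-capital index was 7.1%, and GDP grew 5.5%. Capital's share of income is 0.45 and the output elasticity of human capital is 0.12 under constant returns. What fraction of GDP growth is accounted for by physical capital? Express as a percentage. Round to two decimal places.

Physical capital contributed 0.45 × 3 = 1.35 pp.
Share of growth = 1.35 / 5.5 × 100 = 24.5455%.

24.55%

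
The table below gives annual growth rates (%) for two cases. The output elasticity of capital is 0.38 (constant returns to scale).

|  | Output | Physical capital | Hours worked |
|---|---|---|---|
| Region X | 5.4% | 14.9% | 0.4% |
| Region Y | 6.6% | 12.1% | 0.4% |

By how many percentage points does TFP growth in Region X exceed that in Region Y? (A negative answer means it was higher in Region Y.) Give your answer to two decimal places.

-2.26 percentage points

Labor's share = 1 − 0.38 = 0.62.
Region X: TFP = 5.4 − 5.662 − 0.248 = -0.51%.
Region Y: TFP = 6.6 − 4.598 − 0.248 = 1.754%.
Difference = -0.51 − (1.754) = -2.264 pp.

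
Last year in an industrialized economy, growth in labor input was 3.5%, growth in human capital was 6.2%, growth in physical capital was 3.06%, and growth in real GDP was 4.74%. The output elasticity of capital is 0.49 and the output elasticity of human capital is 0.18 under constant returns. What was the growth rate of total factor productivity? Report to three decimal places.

0.970%

Labor's share = 1 − 0.49 − 0.18 = 0.33.
Physical capital: 0.49 × 3.06 = 1.4994 pp.
Human capital: 0.18 × 6.2 = 1.116 pp.
Labor input: 0.33 × 3.5 = 1.155 pp.
TFP growth = 4.74 − 3.7704 = 0.9696%.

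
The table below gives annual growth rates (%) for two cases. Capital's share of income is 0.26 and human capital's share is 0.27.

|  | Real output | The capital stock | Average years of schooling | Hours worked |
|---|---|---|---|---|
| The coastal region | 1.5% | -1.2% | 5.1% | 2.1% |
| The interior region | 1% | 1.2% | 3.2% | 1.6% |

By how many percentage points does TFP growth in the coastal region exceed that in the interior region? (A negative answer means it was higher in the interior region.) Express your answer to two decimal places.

0.38 percentage points

Labor's share = 1 − 0.26 − 0.27 = 0.47.
The coastal region: TFP = 1.5 + 0.312 − 1.377 − 0.987 = -0.552%.
The interior region: TFP = 1 − 0.312 − 0.864 − 0.752 = -0.928%.
Difference = -0.552 − (-0.928) = 0.376 pp.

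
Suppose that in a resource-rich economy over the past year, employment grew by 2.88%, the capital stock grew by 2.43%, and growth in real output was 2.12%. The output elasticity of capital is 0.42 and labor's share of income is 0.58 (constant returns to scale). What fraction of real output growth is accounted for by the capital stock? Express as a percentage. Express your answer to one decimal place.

The capital stock accounted for 48.1% of growth.

The capital stock contributed 0.42 × 2.43 = 1.0206 pp.
Share of growth = 1.0206 / 2.12 × 100 = 48.142%.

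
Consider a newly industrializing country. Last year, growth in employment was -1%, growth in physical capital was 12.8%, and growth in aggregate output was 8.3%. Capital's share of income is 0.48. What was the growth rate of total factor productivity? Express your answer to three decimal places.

Labor's share = 1 − 0.48 = 0.52.
Physical capital: 0.48 × 12.8 = 6.144 pp.
Employment: 0.52 × (-1) = -0.52 pp.
TFP growth = 8.3 − 5.624 = 2.676%.

2.676%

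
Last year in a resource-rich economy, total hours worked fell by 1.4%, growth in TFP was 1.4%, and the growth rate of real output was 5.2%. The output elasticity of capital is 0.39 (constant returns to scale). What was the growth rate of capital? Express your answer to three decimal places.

Labor's share = 1 − 0.39 = 0.61.
gY = gA + 0.61×(-1.4) + 0.39×g.
0.39×g = 5.2 − 1.4 + 0.854 = 4.654.
g = 4.654 / 0.39 = 11.93333%.

Capital grew 11.933%.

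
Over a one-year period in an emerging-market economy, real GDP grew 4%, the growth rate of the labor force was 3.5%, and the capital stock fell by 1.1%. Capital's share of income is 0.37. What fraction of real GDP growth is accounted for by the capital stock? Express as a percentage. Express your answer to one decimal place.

The capital stock contributed 0.37 × (-1.1) = -0.407 pp.
Share of growth = -0.407 / 4 × 100 = -10.175%.

-10.2%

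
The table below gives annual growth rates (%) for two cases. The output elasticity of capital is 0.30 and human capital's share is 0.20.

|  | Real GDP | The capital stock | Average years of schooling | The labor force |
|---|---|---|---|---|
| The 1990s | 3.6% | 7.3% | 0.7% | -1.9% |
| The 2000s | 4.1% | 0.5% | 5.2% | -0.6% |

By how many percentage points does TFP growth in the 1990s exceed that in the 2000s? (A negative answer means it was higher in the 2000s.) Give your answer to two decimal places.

Labor's share = 1 − 0.3 − 0.2 = 0.5.
The 1990s: TFP = 3.6 − 2.19 − 0.14 + 0.95 = 2.22%.
The 2000s: TFP = 4.1 − 0.15 − 1.04 + 0.3 = 3.21%.
Difference = 2.22 − (3.21) = -0.99 pp.

-0.99 percentage points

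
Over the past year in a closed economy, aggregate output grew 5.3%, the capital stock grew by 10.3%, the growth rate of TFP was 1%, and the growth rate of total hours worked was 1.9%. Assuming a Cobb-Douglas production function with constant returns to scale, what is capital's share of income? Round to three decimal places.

gY = gA + α·gK + (1−α)·gL, so gY − gA − gL = α(gK − gL).
5.3 − 1 − 1.9 = α × (10.3 − 1.9).
2.4 = 8.4 α, so α = 0.28571.

Capital's share of income is 0.286.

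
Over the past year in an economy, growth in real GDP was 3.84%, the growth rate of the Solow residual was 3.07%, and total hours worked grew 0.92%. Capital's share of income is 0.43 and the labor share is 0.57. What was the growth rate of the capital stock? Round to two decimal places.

0.57%

Labor's share = 1 − 0.43 = 0.57.
gY = gA + 0.57×0.92 + 0.43×g.
0.43×g = 3.84 − 3.07 − 0.5244 = 0.2456.
g = 0.2456 / 0.43 = 0.5712%.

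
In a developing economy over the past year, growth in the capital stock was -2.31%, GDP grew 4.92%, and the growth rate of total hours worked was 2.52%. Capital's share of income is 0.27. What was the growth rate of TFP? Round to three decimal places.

TFP grew 3.704%.

Labor's share = 1 − 0.27 = 0.73.
The capital stock: 0.27 × (-2.31) = -0.6237 pp.
Total hours worked: 0.73 × 2.52 = 1.8396 pp.
TFP growth = 4.92 − 1.2159 = 3.7041%.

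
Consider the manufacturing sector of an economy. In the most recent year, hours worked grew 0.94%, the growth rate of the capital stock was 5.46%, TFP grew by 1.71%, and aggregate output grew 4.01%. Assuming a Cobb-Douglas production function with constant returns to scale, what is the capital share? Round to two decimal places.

α = 0.30

gY = gA + α·gK + (1−α)·gL, so gY − gA − gL = α(gK − gL).
4.01 − 1.71 − 0.94 = α × (5.46 − 0.94).
1.36 = 4.52 α, so α = 0.3009.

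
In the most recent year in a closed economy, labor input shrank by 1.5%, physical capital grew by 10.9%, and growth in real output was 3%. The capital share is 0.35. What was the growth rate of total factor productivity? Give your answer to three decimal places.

Labor's share = 1 − 0.35 = 0.65.
Physical capital: 0.35 × 10.9 = 3.815 pp.
Labor input: 0.65 × (-1.5) = -0.975 pp.
TFP growth = 3 − 2.84 = 0.16%.

0.160%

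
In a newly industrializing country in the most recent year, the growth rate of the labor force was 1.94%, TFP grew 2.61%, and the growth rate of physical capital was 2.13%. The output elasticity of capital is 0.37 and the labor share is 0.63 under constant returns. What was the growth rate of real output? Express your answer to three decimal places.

Labor's share = 1 − 0.37 = 0.63.
Physical capital: 0.37 × 2.13 = 0.7881 pp.
The labor force: 0.63 × 1.94 = 1.2222 pp.
Output growth = 2.61 + 2.0103 = 4.6203%.

Real output grew 4.620%.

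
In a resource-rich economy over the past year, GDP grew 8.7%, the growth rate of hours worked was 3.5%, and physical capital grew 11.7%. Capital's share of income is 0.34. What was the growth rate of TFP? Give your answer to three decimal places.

Labor's share = 1 − 0.34 = 0.66.
Physical capital: 0.34 × 11.7 = 3.978 pp.
Hours worked: 0.66 × 3.5 = 2.31 pp.
TFP growth = 8.7 − 6.288 = 2.412%.

TFP growth was 2.412%.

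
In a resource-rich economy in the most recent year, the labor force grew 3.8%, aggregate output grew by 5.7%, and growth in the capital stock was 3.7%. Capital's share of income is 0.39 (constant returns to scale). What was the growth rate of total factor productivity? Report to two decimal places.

Labor's share = 1 − 0.39 = 0.61.
The capital stock: 0.39 × 3.7 = 1.443 pp.
The labor force: 0.61 × 3.8 = 2.318 pp.
TFP growth = 5.7 − 3.761 = 1.939%.

Total factor productivity grew 1.94%.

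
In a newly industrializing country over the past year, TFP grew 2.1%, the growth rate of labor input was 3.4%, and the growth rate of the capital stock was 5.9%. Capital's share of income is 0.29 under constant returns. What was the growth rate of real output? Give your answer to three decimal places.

Labor's share = 1 − 0.29 = 0.71.
The capital stock: 0.29 × 5.9 = 1.711 pp.
Labor input: 0.71 × 3.4 = 2.414 pp.
Output growth = 2.1 + 4.125 = 6.225%.

Real output grew 6.225%.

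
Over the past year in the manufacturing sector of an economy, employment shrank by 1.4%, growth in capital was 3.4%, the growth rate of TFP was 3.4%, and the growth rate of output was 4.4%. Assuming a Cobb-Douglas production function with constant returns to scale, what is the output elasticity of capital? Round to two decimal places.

gY = gA + α·gK + (1−α)·gL, so gY − gA − gL = α(gK − gL).
4.4 − 3.4 + 1.4 = α × (3.4 − (-1.4)).
2.4 = 4.8 α, so α = 0.5.

The output elasticity of capital is 0.50.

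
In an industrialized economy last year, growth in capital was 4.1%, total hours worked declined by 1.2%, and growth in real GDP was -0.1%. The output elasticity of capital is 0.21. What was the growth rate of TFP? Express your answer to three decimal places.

Labor's share = 1 − 0.21 = 0.79.
Capital: 0.21 × 4.1 = 0.861 pp.
Total hours worked: 0.79 × (-1.2) = -0.948 pp.
TFP growth = -0.1 + 0.087 = -0.013%.

-0.013%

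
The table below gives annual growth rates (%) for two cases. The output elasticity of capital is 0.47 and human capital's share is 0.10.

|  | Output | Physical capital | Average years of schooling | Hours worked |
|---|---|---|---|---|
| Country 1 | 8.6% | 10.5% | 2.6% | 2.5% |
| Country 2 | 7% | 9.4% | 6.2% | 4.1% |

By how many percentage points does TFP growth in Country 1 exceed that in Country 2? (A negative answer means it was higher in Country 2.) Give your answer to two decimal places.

2.13 percentage points

Labor's share = 1 − 0.47 − 0.1 = 0.43.
Country 1: TFP = 8.6 − 4.935 − 0.26 − 1.075 = 2.33%.
Country 2: TFP = 7 − 4.418 − 0.62 − 1.763 = 0.199%.
Difference = 2.33 − (0.199) = 2.131 pp.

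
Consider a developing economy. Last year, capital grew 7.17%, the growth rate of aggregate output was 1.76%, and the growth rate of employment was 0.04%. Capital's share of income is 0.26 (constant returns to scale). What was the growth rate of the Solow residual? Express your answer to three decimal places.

Labor's share = 1 − 0.26 = 0.74.
Capital: 0.26 × 7.17 = 1.8642 pp.
Employment: 0.74 × 0.04 = 0.0296 pp.
TFP growth = 1.76 − 1.8938 = -0.1338%.

-0.134%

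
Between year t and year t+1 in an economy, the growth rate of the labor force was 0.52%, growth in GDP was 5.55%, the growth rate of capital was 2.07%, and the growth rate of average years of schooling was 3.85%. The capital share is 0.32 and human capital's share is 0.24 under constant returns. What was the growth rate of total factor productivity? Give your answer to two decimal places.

Labor's share = 1 − 0.32 − 0.24 = 0.44.
Capital: 0.32 × 2.07 = 0.6624 pp.
Average years of schooling: 0.24 × 3.85 = 0.924 pp.
The labor force: 0.44 × 0.52 = 0.2288 pp.
TFP growth = 5.55 − 1.8152 = 3.7348%.

3.73%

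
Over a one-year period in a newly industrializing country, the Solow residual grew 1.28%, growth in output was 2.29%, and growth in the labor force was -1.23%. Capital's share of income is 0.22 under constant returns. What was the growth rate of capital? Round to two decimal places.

Labor's share = 1 − 0.22 = 0.78.
gY = gA + 0.78×(-1.23) + 0.22×g.
0.22×g = 2.29 − 1.28 + 0.9594 = 1.9694.
g = 1.9694 / 0.22 = 8.9518%.

8.95%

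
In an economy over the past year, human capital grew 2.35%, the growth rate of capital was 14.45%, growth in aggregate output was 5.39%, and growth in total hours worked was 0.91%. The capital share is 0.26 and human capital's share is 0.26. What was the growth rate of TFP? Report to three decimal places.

Labor's share = 1 − 0.26 − 0.26 = 0.48.
Capital: 0.26 × 14.45 = 3.757 pp.
Human capital: 0.26 × 2.35 = 0.611 pp.
Total hours worked: 0.48 × 0.91 = 0.4368 pp.
TFP growth = 5.39 − 4.8048 = 0.5852%.

0.585%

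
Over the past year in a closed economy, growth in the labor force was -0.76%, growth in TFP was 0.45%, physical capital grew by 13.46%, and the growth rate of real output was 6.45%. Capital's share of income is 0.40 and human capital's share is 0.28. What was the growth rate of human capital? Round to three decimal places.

Labor's share = 1 − 0.4 − 0.28 = 0.32.
gY = gA + 0.4×13.46 + 0.32×(-0.76) + 0.28×g.
0.28×g = 6.45 − 0.45 − 5.1408 = 0.8592.
g = 0.8592 / 0.28 = 3.06857%.

3.069%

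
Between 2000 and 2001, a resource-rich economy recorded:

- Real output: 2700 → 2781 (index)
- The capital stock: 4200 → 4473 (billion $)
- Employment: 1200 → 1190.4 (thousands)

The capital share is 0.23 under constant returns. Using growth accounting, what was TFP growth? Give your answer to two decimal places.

TFP growth was 2.12%.

Real output growth = (2781 − 2700) / 2700 = 3%.
The capital stock growth = (4473 − 4200) / 4200 = 6.5%.
Employment growth = (1190.4 − 1200) / 1200 = -0.8%.
Labor's share = 1 − 0.23 = 0.77.
The capital stock: 0.23 × 6.5 = 1.495 pp.
Employment: 0.77 × (-0.8) = -0.616 pp.
TFP growth = 3 − 0.879 = 2.121%.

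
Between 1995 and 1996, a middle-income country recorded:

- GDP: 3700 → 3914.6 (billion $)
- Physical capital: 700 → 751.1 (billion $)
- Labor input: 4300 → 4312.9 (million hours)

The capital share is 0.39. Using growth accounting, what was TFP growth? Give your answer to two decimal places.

GDP growth = (3914.6 − 3700) / 3700 = 5.8%.
Physical capital growth = (751.1 − 700) / 700 = 7.3%.
Labor input growth = (4312.9 − 4300) / 4300 = 0.3%.
Labor's share = 1 − 0.39 = 0.61.
Physical capital: 0.39 × 7.3 = 2.847 pp.
Labor input: 0.61 × 0.3 = 0.183 pp.
TFP growth = 5.8 − 3.03 = 2.77%.

TFP growth was 2.77%.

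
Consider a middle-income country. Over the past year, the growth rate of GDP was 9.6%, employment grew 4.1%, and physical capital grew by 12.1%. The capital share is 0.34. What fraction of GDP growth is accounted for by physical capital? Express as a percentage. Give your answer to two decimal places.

Physical capital contributed 0.34 × 12.1 = 4.114 pp.
Share of growth = 4.114 / 9.6 × 100 = 42.8542%.

Physical capital accounted for 42.85% of growth.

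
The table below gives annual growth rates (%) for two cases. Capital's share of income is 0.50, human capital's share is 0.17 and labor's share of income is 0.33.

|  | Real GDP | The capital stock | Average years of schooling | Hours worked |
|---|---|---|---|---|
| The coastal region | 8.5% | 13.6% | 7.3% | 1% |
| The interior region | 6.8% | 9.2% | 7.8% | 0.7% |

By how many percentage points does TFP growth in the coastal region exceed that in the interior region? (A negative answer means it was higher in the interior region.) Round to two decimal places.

-0.51 percentage points

Labor's share = 1 − 0.5 − 0.17 = 0.33.
The coastal region: TFP = 8.5 − 6.8 − 1.241 − 0.33 = 0.129%.
The interior region: TFP = 6.8 − 4.6 − 1.326 − 0.231 = 0.643%.
Difference = 0.129 − (0.643) = -0.514 pp.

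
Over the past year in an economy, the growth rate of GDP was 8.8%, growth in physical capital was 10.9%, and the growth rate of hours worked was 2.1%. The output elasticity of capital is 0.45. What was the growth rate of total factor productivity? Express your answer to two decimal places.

Total factor productivity grew 2.74%.

Labor's share = 1 − 0.45 = 0.55.
Physical capital: 0.45 × 10.9 = 4.905 pp.
Hours worked: 0.55 × 2.1 = 1.155 pp.
TFP growth = 8.8 − 6.06 = 2.74%.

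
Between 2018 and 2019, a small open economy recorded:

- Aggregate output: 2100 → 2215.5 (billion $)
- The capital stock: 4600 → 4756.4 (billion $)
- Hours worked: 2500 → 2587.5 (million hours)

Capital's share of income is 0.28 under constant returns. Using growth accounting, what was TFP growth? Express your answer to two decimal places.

2.03%

Aggregate output growth = (2215.5 − 2100) / 2100 = 5.5%.
The capital stock growth = (4756.4 − 4600) / 4600 = 3.4%.
Hours worked growth = (2587.5 − 2500) / 2500 = 3.5%.
Labor's share = 1 − 0.28 = 0.72.
The capital stock: 0.28 × 3.4 = 0.952 pp.
Hours worked: 0.72 × 3.5 = 2.52 pp.
TFP growth = 5.5 − 3.472 = 2.028%.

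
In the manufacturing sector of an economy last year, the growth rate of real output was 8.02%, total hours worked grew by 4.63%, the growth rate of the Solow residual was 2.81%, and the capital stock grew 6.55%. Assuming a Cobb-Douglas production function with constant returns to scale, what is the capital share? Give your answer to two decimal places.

gY = gA + α·gK + (1−α)·gL, so gY − gA − gL = α(gK − gL).
8.02 − 2.81 − 4.63 = α × (6.55 − 4.63).
0.58 = 1.92 α, so α = 0.3021.

α = 0.30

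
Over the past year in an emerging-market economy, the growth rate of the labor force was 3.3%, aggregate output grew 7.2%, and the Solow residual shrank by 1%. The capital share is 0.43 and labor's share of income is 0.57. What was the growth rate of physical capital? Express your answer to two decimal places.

14.70%

Labor's share = 1 − 0.43 = 0.57.
gY = gA + 0.57×3.3 + 0.43×g.
0.43×g = 7.2 + 1 − 1.881 = 6.319.
g = 6.319 / 0.43 = 14.6953%.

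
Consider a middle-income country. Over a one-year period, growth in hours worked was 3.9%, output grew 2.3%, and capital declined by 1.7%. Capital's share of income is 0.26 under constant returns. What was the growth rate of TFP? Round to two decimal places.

Labor's share = 1 − 0.26 = 0.74.
Capital: 0.26 × (-1.7) = -0.442 pp.
Hours worked: 0.74 × 3.9 = 2.886 pp.
TFP growth = 2.3 − 2.444 = -0.144%.

-0.14%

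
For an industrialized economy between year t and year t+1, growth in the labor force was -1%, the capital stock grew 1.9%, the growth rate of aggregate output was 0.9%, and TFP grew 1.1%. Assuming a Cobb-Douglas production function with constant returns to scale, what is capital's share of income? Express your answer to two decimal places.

0.28

gY = gA + α·gK + (1−α)·gL, so gY − gA − gL = α(gK − gL).
0.9 − 1.1 + 1 = α × (1.9 − (-1)).
0.8 = 2.9 α, so α = 0.2759.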